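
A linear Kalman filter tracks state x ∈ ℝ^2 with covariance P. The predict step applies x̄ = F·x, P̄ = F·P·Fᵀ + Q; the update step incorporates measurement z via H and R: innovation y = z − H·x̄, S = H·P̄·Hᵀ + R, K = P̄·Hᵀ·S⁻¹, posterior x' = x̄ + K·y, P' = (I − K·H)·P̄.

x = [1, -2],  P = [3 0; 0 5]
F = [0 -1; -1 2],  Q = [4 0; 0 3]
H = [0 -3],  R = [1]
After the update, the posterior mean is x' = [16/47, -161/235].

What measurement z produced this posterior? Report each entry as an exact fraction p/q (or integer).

x̄ = F·x = [2, -5]
P̄ = F·P·Fᵀ + Q = [9 -10; -10 26]
S = H·P̄·Hᵀ + R = [235]
K = P̄·Hᵀ·S⁻¹ = [6/47; -78/235]
x' − x̄ = [-78/47, 1014/235] = K·y
y = (KᵀK)⁻¹·Kᵀ·(x' − x̄) = [-13]
z = y + H·x̄ = [-13] + [15] = [2]

z = [2]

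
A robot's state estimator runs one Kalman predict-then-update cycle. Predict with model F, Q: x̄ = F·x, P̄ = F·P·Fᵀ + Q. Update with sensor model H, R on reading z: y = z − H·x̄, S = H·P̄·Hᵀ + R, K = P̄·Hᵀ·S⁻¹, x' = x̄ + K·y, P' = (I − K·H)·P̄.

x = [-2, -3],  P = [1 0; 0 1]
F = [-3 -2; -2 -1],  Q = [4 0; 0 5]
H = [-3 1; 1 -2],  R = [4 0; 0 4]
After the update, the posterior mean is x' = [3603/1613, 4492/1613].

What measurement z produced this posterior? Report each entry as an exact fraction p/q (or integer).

z = [-3, -3]

x̄ = F·x = [12, 7]
P̄ = F·P·Fᵀ + Q = [17 8; 8 10]
S = H·P̄·Hᵀ + R = [119 -15; -15 29]
K = P̄·Hᵀ·S⁻¹ = [-616/1613 -263/1613; -293/1613 -819/1613]
x' − x̄ = [-15753/1613, -6799/1613] = K·y
y = (KᵀK)⁻¹·Kᵀ·(x' − x̄) = [26, -1]
z = y + H·x̄ = [26, -1] + [-29, -2] = [-3, -3]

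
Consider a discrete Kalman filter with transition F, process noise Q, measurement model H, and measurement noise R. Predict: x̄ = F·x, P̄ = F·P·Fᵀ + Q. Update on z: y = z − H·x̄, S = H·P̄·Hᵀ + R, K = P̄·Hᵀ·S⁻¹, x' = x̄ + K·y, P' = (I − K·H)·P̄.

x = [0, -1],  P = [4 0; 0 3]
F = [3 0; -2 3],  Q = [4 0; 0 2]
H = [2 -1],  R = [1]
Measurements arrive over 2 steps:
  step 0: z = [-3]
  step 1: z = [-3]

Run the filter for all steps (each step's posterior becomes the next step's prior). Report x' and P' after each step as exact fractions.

step 0: x̄ = F·x = [0, -3]
step 0: P̄ = F·P·Fᵀ + Q = [40 -24; -24 45]
step 0: y = z − H·x̄ = [-6]
step 0: S = H·P̄·Hᵀ + R = [302]
step 0: K = P̄·Hᵀ·S⁻¹ = [52/151; -93/302]
step 0: x' = x̄ + K·y = [-312/151, -174/151]
step 0: P' = (I − K·H)·P̄ = [632/151 1212/151; 1212/151 4941/302]
step 1: x̄ = F·x = [-936/151, 102/151]
step 1: P̄ = F·P·Fᵀ + Q = [6292/151 7116/151; 7116/151 21041/302]
step 1: y = z − H·x̄ = [1521/151]
step 1: S = H·P̄·Hᵀ + R = [14751/302]
step 1: K = P̄·Hᵀ·S⁻¹ = [10936/14751; 7423/14751]
step 1: x' = x̄ + K·y = [2080/1639, 9415/1639]
step 1: P' = (I − K·H)·P̄ = [218644/14751 426352/14751; 426352/14751 845281/14751]

step 0: x' = [-312/151, -174/151], P' = [632/151 1212/151; 1212/151 4941/302]
step 1: x' = [2080/1639, 9415/1639], P' = [218644/14751 426352/14751; 426352/14751 845281/14751]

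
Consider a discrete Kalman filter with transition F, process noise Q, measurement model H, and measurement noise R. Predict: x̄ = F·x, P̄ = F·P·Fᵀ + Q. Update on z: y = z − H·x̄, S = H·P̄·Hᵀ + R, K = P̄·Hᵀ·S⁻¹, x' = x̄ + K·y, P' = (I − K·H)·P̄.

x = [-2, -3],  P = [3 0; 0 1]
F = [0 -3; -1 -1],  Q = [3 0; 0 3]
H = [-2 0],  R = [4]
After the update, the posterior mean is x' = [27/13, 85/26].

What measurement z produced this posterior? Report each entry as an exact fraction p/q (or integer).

z = [-3]

x̄ = F·x = [9, 5]
P̄ = F·P·Fᵀ + Q = [12 3; 3 7]
S = H·P̄·Hᵀ + R = [52]
K = P̄·Hᵀ·S⁻¹ = [-6/13; -3/26]
x' − x̄ = [-90/13, -45/26] = K·y
y = (KᵀK)⁻¹·Kᵀ·(x' − x̄) = [15]
z = y + H·x̄ = [15] + [-18] = [-3]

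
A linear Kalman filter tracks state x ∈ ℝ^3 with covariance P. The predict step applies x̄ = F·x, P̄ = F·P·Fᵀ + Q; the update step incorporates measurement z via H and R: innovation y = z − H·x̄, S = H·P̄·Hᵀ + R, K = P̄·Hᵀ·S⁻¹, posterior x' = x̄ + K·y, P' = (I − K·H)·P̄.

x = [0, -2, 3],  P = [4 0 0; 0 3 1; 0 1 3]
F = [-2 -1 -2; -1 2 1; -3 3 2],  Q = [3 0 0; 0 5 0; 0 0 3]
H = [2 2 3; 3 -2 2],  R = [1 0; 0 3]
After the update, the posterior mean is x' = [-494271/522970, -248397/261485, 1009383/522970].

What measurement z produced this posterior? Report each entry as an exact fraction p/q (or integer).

z = [2, 3]

x̄ = F·x = [-4, -1, 0]
P̄ = F·P·Fᵀ + Q = [38 -9 -5; -9 28 43; -5 43 90]
S = H·P̄·Hᵀ + R = [1459 487; 487 521]
K = P̄·Hᵀ·S⁻¹ = [-37011/522970 157057/522970; 42773/261485 -38476/261485; 141793/522970 -53241/522970]
x' − x̄ = [1597609/522970, 13088/261485, 1009383/522970] = K·y
y = (KᵀK)⁻¹·Kᵀ·(x' − x̄) = [12, 13]
z = y + H·x̄ = [12, 13] + [-10, -10] = [2, 3]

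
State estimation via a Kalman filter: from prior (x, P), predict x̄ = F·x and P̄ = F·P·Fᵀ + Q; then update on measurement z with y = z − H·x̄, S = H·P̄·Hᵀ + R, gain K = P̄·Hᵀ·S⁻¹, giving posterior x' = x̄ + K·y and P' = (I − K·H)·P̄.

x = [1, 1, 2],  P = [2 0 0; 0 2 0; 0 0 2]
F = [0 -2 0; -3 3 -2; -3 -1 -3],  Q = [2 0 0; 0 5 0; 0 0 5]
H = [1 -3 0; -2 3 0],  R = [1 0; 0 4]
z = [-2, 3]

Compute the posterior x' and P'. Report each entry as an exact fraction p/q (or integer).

x' = [-2276/1167, -111/1945, -38794/5835]
P' = [3122/1167 412/389 5396/1167; 412/389 988/1945 3704/1945; 5396/1167 3704/1945 148681/5835]

x̄ = F·x = [-2, -4, -10]
P̄ = F·P·Fᵀ + Q = [10 -12 4; -12 49 24; 4 24 43]
y = z − H·x̄ = [-12, 11]
S = H·P̄·Hᵀ + R = [524 -569; -569 629]
K = P̄·Hᵀ·S⁻¹ = [-586/1167 -634/1167; -904/1945 -289/1945; -6356/5835 -5156/5835]
x' = x̄ + K·y = [-2276/1167, -111/1945, -38794/5835]
P' = (I − K·H)·P̄ = [3122/1167 412/389 5396/1167; 412/389 988/1945 3704/1945; 5396/1167 3704/1945 148681/5835]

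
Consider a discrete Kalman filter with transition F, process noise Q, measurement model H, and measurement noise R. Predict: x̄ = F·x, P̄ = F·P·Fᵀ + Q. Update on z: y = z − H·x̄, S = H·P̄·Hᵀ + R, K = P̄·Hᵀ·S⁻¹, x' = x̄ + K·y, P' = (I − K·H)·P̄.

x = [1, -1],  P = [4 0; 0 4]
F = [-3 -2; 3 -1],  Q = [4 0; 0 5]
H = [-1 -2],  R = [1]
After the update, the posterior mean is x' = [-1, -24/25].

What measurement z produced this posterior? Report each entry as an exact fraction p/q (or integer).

x̄ = F·x = [-1, 4]
P̄ = F·P·Fᵀ + Q = [56 -28; -28 45]
S = H·P̄·Hᵀ + R = [125]
K = P̄·Hᵀ·S⁻¹ = [0; -62/125]
x' − x̄ = [0, -124/25] = K·y
y = (KᵀK)⁻¹·Kᵀ·(x' − x̄) = [10]
z = y + H·x̄ = [10] + [-7] = [3]

z = [3]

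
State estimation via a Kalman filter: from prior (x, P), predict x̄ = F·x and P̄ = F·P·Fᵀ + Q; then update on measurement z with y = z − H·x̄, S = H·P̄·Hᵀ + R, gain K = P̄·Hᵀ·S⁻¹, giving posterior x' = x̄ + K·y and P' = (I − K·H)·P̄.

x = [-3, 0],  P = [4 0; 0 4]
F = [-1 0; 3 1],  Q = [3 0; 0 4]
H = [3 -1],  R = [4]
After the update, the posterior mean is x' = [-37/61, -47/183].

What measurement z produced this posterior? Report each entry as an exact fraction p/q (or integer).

z = [-2]

x̄ = F·x = [3, -9]
P̄ = F·P·Fᵀ + Q = [7 -12; -12 44]
S = H·P̄·Hᵀ + R = [183]
K = P̄·Hᵀ·S⁻¹ = [11/61; -80/183]
x' − x̄ = [-220/61, 1600/183] = K·y
y = (KᵀK)⁻¹·Kᵀ·(x' − x̄) = [-20]
z = y + H·x̄ = [-20] + [18] = [-2]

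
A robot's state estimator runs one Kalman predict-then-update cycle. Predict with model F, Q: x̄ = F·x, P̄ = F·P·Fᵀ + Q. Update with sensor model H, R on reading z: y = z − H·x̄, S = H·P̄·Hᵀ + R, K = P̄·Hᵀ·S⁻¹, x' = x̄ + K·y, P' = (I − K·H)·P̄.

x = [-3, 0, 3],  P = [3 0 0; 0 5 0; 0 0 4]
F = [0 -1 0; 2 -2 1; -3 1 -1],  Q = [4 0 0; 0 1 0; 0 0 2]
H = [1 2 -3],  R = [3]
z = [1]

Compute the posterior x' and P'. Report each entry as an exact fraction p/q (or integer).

x̄ = F·x = [0, -3, 6]
P̄ = F·P·Fᵀ + Q = [9 10 -5; 10 37 -32; -5 -32 38]
y = z − H·x̄ = [25]
S = H·P̄·Hᵀ + R = [956]
K = P̄·Hᵀ·S⁻¹ = [11/239; 45/239; -183/956]
x' = x̄ + K·y = [275/239, 408/239, 1161/956]
P' = (I − K·H)·P̄ = [1667/239 410/239 818/239; 410/239 743/239 587/239; 818/239 587/239 2839/956]

x' = [275/239, 408/239, 1161/956]
P' = [1667/239 410/239 818/239; 410/239 743/239 587/239; 818/239 587/239 2839/956]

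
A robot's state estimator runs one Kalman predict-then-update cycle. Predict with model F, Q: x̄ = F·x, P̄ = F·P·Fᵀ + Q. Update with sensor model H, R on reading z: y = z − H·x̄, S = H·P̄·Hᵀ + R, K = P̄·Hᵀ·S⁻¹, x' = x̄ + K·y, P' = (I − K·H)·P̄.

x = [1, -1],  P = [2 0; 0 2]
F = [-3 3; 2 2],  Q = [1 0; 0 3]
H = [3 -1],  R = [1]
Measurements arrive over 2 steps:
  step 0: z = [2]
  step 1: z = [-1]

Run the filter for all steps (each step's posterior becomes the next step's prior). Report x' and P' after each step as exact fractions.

step 0: x' = [102/353, -380/353], P' = [740/353 2109/353; 2109/353 6346/353]
step 1: x' = [106833/80297, 404225/80297], P' = [251108/80297 708465/80297; 708465/80297 2070762/80297]

step 0: x̄ = F·x = [-6, 0]
step 0: P̄ = F·P·Fᵀ + Q = [37 0; 0 19]
step 0: y = z − H·x̄ = [20]
step 0: S = H·P̄·Hᵀ + R = [353]
step 0: K = P̄·Hᵀ·S⁻¹ = [111/353; -19/353]
step 0: x' = x̄ + K·y = [102/353, -380/353]
step 0: P' = (I − K·H)·P̄ = [740/353 2109/353; 2109/353 6346/353]
step 1: x̄ = F·x = [-1446/353, -556/353]
step 1: P̄ = F·P·Fᵀ + Q = [26165/353 33636/353; 33636/353 46275/353]
step 1: y = z − H·x̄ = [3429/353]
step 1: S = H·P̄·Hᵀ + R = [80297/353]
step 1: K = P̄·Hᵀ·S⁻¹ = [44859/80297; 54633/80297]
step 1: x' = x̄ + K·y = [106833/80297, 404225/80297]
step 1: P' = (I − K·H)·P̄ = [251108/80297 708465/80297; 708465/80297 2070762/80297]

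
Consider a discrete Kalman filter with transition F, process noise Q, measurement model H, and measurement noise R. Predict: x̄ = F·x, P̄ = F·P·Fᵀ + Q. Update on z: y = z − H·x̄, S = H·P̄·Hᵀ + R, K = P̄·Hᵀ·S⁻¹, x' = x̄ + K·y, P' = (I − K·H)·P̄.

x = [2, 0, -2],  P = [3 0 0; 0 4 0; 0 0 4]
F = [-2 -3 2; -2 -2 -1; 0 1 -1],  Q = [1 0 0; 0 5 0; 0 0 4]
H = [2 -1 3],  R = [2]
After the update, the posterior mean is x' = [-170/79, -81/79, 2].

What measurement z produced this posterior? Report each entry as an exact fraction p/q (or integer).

x̄ = F·x = [-8, -2, 2]
P̄ = F·P·Fᵀ + Q = [65 28 -20; 28 37 -4; -20 -4 12]
S = H·P̄·Hᵀ + R = [79]
K = P̄·Hᵀ·S⁻¹ = [42/79; 7/79; 0]
x' − x̄ = [462/79, 77/79, 0] = K·y
y = (KᵀK)⁻¹·Kᵀ·(x' − x̄) = [11]
z = y + H·x̄ = [11] + [-8] = [3]

z = [3]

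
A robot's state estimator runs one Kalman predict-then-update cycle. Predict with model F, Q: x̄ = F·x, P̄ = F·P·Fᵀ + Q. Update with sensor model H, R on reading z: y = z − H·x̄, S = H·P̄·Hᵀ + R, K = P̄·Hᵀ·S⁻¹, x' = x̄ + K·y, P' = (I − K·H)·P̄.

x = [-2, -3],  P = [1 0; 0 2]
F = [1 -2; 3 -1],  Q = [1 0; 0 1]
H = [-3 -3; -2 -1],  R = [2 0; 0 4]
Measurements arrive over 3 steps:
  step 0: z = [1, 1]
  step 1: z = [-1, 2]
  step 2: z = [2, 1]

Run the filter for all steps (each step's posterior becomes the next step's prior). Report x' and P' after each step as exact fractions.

step 0: x' = [1430/701, -1801/701], P' = [926/701 -928/701; -928/701 3220/2103]
step 1: x' = [-28083/6608561, 1402868/6608561], P' = [3576050/6608561 -3246824/6608561; -3246824/6608561 4249244/6608561]
step 2: x' = [-3597377397/8575726471, -2064644069/8575726471], P' = [4641499662/8575726471 -4211889592/8575726471; -4211889592/8575726471 5502462916/8575726471]

step 0: x̄ = F·x = [4, -3]
step 0: P̄ = F·P·Fᵀ + Q = [10 7; 7 12]
step 0: y = z − H·x̄ = [4, 6]
step 0: S = H·P̄·Hᵀ + R = [326 159; 159 84]
step 0: K = P̄·Hᵀ·S⁻¹ = [3/701 -231/701; -218/701 587/2103]
step 0: x' = x̄ + K·y = [1430/701, -1801/701]
step 0: P' = (I − K·H)·P̄ = [926/701 -928/701; -928/701 3220/2103]
step 1: x̄ = F·x = [5032/701, 6091/701]
step 1: P̄ = F·P·Fᵀ + Q = [28897/2103 34262/2103; 34262/2103 47029/2103]
step 1: y = z − H·x̄ = [32668/701, 17557/701]
step 1: S = H·P̄·Hᵀ + R = [434752/701 207609/701; 207609/701 308077/2103]
step 1: K = P̄·Hᵀ·S⁻¹ = [-493839/6608561 -976319/6608561; -1503630/6608561 561101/6608561]
step 1: x' = x̄ + K·y = [-28083/6608561, 1402868/6608561]
step 1: P' = (I − K·H)·P̄ = [3576050/6608561 -3246824/6608561; -3246824/6608561 4249244/6608561]
step 2: x̄ = F·x = [-2833819/6608561, -1487117/6608561]
step 2: P̄ = F·P·Fᵀ + Q = [40168883/6608561 41954406/6608561; 41954406/6608561 62523199/6608561]
step 2: y = z − H·x̄ = [254314/6608561, -546194/6608561]
step 2: S = H·P̄·Hᵀ + R = [1692625168/6608561 806172549/6608561; 806172549/6608561 417450599/6608561]
step 2: K = P̄·Hᵀ·S⁻¹ = [-644415105/8575726471 -97521341/659671267; -1935859986/8575726471 56179159/659671267]
step 2: x' = x̄ + K·y = [-3597377397/8575726471, -2064644069/8575726471]
step 2: P' = (I − K·H)·P̄ = [4641499662/8575726471 -4211889592/8575726471; -4211889592/8575726471 5502462916/8575726471]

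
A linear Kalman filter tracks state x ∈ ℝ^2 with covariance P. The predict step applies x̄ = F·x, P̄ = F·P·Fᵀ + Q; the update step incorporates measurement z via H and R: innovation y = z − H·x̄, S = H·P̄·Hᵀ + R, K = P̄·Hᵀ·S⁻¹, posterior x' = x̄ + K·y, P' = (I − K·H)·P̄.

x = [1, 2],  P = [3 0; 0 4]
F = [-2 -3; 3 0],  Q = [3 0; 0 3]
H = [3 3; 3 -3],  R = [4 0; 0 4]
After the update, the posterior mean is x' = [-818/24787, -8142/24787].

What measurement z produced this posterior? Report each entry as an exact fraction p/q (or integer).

x̄ = F·x = [-8, 3]
P̄ = F·P·Fᵀ + Q = [51 -18; -18 30]
S = H·P̄·Hᵀ + R = [409 189; 189 1057]
K = P̄·Hᵀ·S⁻¹ = [585/3541 4122/24787; 2331/14164 -16425/99148]
x' − x̄ = [197478/24787, -82503/24787] = K·y
y = (KᵀK)⁻¹·Kᵀ·(x' − x̄) = [14, 34]
z = y + H·x̄ = [14, 34] + [-15, -33] = [-1, 1]

z = [-1, 1]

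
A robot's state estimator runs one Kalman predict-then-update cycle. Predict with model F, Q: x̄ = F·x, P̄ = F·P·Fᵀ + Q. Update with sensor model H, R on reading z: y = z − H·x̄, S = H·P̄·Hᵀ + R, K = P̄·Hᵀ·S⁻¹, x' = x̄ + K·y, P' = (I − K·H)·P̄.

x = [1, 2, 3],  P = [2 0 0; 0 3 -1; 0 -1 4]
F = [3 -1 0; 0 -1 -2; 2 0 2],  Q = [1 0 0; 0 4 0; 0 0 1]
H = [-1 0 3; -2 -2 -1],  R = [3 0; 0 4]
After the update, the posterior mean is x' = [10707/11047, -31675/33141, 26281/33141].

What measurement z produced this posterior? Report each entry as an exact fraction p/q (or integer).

z = [1, -1]

x̄ = F·x = [1, -8, 8]
P̄ = F·P·Fᵀ + Q = [22 1 14; 1 19 -14; 14 -14 25]
S = H·P̄·Hᵀ + R = [166 -15; -15 201]
K = P̄·Hᵀ·S⁻¹ = [1040/11047 -3220/11047; -3011/11047 -4961/33141; 3962/11047 -3235/33141]
x' − x̄ = [-340/11047, 233453/33141, -238847/33141] = K·y
y = (KᵀK)⁻¹·Kᵀ·(x' − x̄) = [-22, -7]
z = y + H·x̄ = [-22, -7] + [23, 6] = [1, -1]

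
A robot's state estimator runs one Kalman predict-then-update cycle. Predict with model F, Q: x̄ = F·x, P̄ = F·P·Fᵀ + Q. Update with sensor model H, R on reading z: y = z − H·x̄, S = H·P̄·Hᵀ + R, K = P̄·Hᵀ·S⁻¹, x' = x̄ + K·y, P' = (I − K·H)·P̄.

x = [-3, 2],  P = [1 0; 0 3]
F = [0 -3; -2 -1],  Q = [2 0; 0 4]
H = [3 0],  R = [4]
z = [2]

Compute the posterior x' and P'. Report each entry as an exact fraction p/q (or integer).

x̄ = F·x = [-6, 4]
P̄ = F·P·Fᵀ + Q = [29 9; 9 11]
y = z − H·x̄ = [20]
S = H·P̄·Hᵀ + R = [265]
K = P̄·Hᵀ·S⁻¹ = [87/265; 27/265]
x' = x̄ + K·y = [30/53, 320/53]
P' = (I − K·H)·P̄ = [116/265 36/265; 36/265 2186/265]

x' = [30/53, 320/53]
P' = [116/265 36/265; 36/265 2186/265]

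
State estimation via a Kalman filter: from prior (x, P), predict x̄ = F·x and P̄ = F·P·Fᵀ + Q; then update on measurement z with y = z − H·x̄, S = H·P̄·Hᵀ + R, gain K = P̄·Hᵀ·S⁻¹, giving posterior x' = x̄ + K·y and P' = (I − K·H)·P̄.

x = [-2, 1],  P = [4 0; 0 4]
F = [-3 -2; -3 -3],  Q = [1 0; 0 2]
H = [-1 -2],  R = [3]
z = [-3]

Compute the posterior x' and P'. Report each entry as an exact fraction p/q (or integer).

x̄ = F·x = [4, 3]
P̄ = F·P·Fᵀ + Q = [53 60; 60 74]
y = z − H·x̄ = [7]
S = H·P̄·Hᵀ + R = [592]
K = P̄·Hᵀ·S⁻¹ = [-173/592; -13/37]
x' = x̄ + K·y = [1157/592, 20/37]
P' = (I − K·H)·P̄ = [1447/592 -29/37; -29/37 34/37]

x' = [1157/592, 20/37]
P' = [1447/592 -29/37; -29/37 34/37]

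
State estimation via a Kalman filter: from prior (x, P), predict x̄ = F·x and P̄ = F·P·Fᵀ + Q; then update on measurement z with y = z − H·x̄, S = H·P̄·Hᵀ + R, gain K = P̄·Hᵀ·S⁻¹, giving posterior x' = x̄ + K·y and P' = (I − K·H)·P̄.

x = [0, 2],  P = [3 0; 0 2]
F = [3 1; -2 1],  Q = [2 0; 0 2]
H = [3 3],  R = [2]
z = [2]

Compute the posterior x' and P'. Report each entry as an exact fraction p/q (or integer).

x̄ = F·x = [2, 2]
P̄ = F·P·Fᵀ + Q = [31 -16; -16 16]
y = z − H·x̄ = [-10]
S = H·P̄·Hᵀ + R = [137]
K = P̄·Hᵀ·S⁻¹ = [45/137; 0]
x' = x̄ + K·y = [-176/137, 2]
P' = (I − K·H)·P̄ = [2222/137 -16; -16 16]

x' = [-176/137, 2]
P' = [2222/137 -16; -16 16]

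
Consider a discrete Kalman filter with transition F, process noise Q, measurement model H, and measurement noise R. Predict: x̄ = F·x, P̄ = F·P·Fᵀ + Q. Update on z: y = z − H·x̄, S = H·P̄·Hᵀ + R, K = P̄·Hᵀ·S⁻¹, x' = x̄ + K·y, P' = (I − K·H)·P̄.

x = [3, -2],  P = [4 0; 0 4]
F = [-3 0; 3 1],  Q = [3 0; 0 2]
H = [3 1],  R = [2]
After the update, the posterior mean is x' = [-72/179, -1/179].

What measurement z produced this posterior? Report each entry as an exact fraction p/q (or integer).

z = [-1]

x̄ = F·x = [-9, 7]
P̄ = F·P·Fᵀ + Q = [39 -36; -36 42]
S = H·P̄·Hᵀ + R = [179]
K = P̄·Hᵀ·S⁻¹ = [81/179; -66/179]
x' − x̄ = [1539/179, -1254/179] = K·y
y = (KᵀK)⁻¹·Kᵀ·(x' − x̄) = [19]
z = y + H·x̄ = [19] + [-20] = [-1]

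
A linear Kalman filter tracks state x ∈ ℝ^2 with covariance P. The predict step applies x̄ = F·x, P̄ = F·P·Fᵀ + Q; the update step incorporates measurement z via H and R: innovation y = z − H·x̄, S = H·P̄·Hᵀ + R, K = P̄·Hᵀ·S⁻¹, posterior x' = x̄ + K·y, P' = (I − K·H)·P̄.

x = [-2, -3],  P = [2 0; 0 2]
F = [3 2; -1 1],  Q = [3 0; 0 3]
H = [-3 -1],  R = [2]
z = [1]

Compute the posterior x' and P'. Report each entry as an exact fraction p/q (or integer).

x' = [-6/43, -37/43]
P' = [257/258 -601/258; -601/258 1805/258]

x̄ = F·x = [-12, -1]
P̄ = F·P·Fᵀ + Q = [29 -2; -2 7]
y = z − H·x̄ = [-36]
S = H·P̄·Hᵀ + R = [258]
K = P̄·Hᵀ·S⁻¹ = [-85/258; -1/258]
x' = x̄ + K·y = [-6/43, -37/43]
P' = (I − K·H)·P̄ = [257/258 -601/258; -601/258 1805/258]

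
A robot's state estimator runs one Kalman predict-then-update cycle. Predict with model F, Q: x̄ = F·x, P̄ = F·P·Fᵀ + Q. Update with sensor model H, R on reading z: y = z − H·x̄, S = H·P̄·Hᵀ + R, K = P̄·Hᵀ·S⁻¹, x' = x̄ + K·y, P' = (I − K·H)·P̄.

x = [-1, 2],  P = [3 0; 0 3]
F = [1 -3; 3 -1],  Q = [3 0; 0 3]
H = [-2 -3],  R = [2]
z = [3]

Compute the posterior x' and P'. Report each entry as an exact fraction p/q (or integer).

x̄ = F·x = [-7, -5]
P̄ = F·P·Fᵀ + Q = [33 18; 18 33]
y = z − H·x̄ = [-26]
S = H·P̄·Hᵀ + R = [647]
K = P̄·Hᵀ·S⁻¹ = [-120/647; -135/647]
x' = x̄ + K·y = [-1409/647, 275/647]
P' = (I − K·H)·P̄ = [6951/647 -4554/647; -4554/647 3126/647]

x' = [-1409/647, 275/647]
P' = [6951/647 -4554/647; -4554/647 3126/647]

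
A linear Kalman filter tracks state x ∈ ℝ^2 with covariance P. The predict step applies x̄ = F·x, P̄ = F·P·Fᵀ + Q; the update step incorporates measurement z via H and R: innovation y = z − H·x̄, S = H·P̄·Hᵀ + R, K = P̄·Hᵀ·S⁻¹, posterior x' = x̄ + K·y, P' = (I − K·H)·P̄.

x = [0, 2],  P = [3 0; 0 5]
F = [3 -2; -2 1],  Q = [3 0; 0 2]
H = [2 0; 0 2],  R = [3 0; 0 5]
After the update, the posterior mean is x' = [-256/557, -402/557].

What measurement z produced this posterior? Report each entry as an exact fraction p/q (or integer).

z = [-1, -2]

x̄ = F·x = [-4, 2]
P̄ = F·P·Fᵀ + Q = [50 -28; -28 19]
S = H·P̄·Hᵀ + R = [203 -112; -112 81]
K = P̄·Hᵀ·S⁻¹ = [1828/3899 -24/557; -40/557 206/557]
x' − x̄ = [1972/557, -1516/557] = K·y
y = (KᵀK)⁻¹·Kᵀ·(x' − x̄) = [7, -6]
z = y + H·x̄ = [7, -6] + [-8, 4] = [-1, -2]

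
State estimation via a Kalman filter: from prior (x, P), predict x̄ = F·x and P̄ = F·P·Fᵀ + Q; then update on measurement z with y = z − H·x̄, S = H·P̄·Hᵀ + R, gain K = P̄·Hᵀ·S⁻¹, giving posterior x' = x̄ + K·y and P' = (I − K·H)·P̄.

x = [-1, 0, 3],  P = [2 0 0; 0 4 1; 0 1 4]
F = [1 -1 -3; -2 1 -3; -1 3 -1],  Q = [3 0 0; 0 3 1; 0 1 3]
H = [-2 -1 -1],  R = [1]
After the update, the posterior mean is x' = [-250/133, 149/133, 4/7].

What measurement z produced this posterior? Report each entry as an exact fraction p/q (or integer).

x̄ = F·x = [-10, -7, -2]
P̄ = F·P·Fᵀ + Q = [51 28 -10; 28 45 19; -10 19 39]
S = H·P̄·Hᵀ + R = [399]
K = P̄·Hᵀ·S⁻¹ = [-40/133; -40/133; -2/21]
x' − x̄ = [1080/133, 1080/133, 18/7] = K·y
y = (KᵀK)⁻¹·Kᵀ·(x' − x̄) = [-27]
z = y + H·x̄ = [-27] + [29] = [2]

z = [2]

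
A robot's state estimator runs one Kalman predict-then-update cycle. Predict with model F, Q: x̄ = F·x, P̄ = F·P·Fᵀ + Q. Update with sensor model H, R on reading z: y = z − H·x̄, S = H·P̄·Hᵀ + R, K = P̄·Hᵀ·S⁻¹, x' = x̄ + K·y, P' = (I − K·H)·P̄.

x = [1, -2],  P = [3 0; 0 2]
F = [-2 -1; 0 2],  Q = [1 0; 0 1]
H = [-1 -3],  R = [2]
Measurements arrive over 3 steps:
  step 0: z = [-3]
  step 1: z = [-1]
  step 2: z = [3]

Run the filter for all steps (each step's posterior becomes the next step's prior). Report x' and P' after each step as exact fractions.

step 0: x' = [45/74, 49/74], P' = [1101/74 -365/74; -365/74 137/74]
step 1: x' = [-12478/5339, 5957/5339], P' = [73909/16017 -20161/16017; -20161/16017 8755/16017]
step 2: x' = [-1738017/1109935, -77816/221987], P' = [5115752/1109935 -283828/221987; -283828/221987 123442/221987]

step 0: x̄ = F·x = [0, -4]
step 0: P̄ = F·P·Fᵀ + Q = [15 -4; -4 9]
step 0: y = z − H·x̄ = [-15]
step 0: S = H·P̄·Hᵀ + R = [74]
step 0: K = P̄·Hᵀ·S⁻¹ = [-3/74; -23/74]
step 0: x' = x̄ + K·y = [45/74, 49/74]
step 0: P' = (I − K·H)·P̄ = [1101/74 -365/74; -365/74 137/74]
step 1: x̄ = F·x = [-139/74, 49/37]
step 1: P̄ = F·P·Fᵀ + Q = [3155/74 593/37; 593/37 311/37]
step 1: y = z − H·x̄ = [81/74]
step 1: S = H·P̄·Hᵀ + R = [16017/74]
step 1: K = P̄·Hᵀ·S⁻¹ = [-6713/16017; -3052/16017]
step 1: x' = x̄ + K·y = [-12478/5339, 5957/5339]
step 1: P' = (I − K·H)·P̄ = [73909/16017 -20161/16017; -20161/16017 8755/16017]
step 2: x̄ = F·x = [18999/5339, 11914/5339]
step 2: P̄ = F·P·Fᵀ + Q = [239764/16017 63134/16017; 63134/16017 51037/16017]
step 2: y = z − H·x̄ = [70758/5339]
step 2: S = H·P̄·Hᵀ + R = [1109935/16017]
step 2: K = P̄·Hᵀ·S⁻¹ = [-429166/1109935; -43249/221987]
step 2: x' = x̄ + K·y = [-1738017/1109935, -77816/221987]
step 2: P' = (I − K·H)·P̄ = [5115752/1109935 -283828/221987; -283828/221987 123442/221987]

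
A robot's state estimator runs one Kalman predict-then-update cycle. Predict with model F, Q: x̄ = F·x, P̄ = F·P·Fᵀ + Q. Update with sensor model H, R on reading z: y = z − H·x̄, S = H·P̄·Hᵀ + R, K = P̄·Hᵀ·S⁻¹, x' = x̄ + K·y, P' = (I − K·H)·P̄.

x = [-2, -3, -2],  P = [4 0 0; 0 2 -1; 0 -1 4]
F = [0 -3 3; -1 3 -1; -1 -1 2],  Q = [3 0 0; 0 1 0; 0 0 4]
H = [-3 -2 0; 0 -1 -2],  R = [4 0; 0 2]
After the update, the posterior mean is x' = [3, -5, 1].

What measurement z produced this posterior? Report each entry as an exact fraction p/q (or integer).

x̄ = F·x = [3, -5, 1]
P̄ = F·P·Fᵀ + Q = [75 -42 39; -42 33 -17; 39 -17 30]
S = H·P̄·Hᵀ + R = [307 106; 106 87]
K = P̄·Hᵀ·S⁻¹ = [-8451/15473 3894/15473; 5114/15473 -6053/15473; -2663/15473 -4403/15473]
x' − x̄ = [0, 0, 0] = K·y
y = (KᵀK)⁻¹·Kᵀ·(x' − x̄) = [0, 0]
z = y + H·x̄ = [0, 0] + [1, 3] = [1, 3]

z = [1, 3]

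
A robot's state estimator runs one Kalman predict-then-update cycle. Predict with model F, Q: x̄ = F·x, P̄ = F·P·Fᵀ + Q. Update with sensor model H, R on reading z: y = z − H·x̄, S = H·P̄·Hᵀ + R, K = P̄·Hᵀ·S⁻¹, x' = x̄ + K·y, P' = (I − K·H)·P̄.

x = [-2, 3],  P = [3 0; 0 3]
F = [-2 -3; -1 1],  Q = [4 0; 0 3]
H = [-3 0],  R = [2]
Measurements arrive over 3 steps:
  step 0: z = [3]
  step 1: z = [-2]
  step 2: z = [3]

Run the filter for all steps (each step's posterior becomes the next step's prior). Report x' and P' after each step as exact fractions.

step 0: x̄ = F·x = [-5, 5]
step 0: P̄ = F·P·Fᵀ + Q = [43 -3; -3 9]
step 0: y = z − H·x̄ = [-12]
step 0: S = H·P̄·Hᵀ + R = [389]
step 0: K = P̄·Hᵀ·S⁻¹ = [-129/389; 9/389]
step 0: x' = x̄ + K·y = [-397/389, 1837/389]
step 0: P' = (I − K·H)·P̄ = [86/389 -6/389; -6/389 3420/389]
step 1: x̄ = F·x = [-4717/389, 2234/389]
step 1: P̄ = F·P·Fᵀ + Q = [32608/389 -10094/389; -10094/389 4685/389]
step 1: y = z − H·x̄ = [-14929/389]
step 1: S = H·P̄·Hᵀ + R = [294250/389]
step 1: K = P̄·Hᵀ·S⁻¹ = [-48912/147125; 15141/147125]
step 1: x' = x̄ + K·y = [93107/147125, 263849/147125]
step 1: P' = (I − K·H)·P̄ = [32608/147125 -10094/147125; -10094/147125 593267/147125]
step 2: x̄ = F·x = [-977761/147125, 15522/13375]
step 2: P̄ = F·P·Fᵀ + Q = [5937207/147125 -156789/13375; -156789/13375 98858/13375]
step 2: y = z − H·x̄ = [-2491908/147125]
step 2: S = H·P̄·Hᵀ + R = [53729113/147125]
step 2: K = P̄·Hᵀ·S⁻¹ = [-17811621/53729113; 5174037/53729113]
step 2: x' = x̄ + K·y = [-55390385/53729113, -25280598/53729113]
step 2: P' = (I − K·H)·P̄ = [11874414/53729113 -3449358/53729113; -3449358/53729113 215166833/53729113]

step 0: x' = [-397/389, 1837/389], P' = [86/389 -6/389; -6/389 3420/389]
step 1: x' = [93107/147125, 263849/147125], P' = [32608/147125 -10094/147125; -10094/147125 593267/147125]
step 2: x' = [-55390385/53729113, -25280598/53729113], P' = [11874414/53729113 -3449358/53729113; -3449358/53729113 215166833/53729113]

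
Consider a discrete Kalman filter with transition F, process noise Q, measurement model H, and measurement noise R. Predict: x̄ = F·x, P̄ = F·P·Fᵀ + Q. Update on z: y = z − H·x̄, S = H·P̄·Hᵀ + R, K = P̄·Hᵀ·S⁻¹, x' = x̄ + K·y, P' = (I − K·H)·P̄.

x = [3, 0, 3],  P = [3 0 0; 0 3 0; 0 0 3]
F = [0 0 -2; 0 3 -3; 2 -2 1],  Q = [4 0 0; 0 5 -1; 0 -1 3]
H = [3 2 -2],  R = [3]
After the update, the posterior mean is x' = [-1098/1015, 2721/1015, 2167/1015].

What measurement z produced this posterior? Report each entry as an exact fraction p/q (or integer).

x̄ = F·x = [-6, -9, 9]
P̄ = F·P·Fᵀ + Q = [16 18 -6; 18 59 -28; -6 -28 30]
S = H·P̄·Hᵀ + R = [1015]
K = P̄·Hᵀ·S⁻¹ = [96/1015; 228/1015; -134/1015]
x' − x̄ = [4992/1015, 11856/1015, -6968/1015] = K·y
y = (KᵀK)⁻¹·Kᵀ·(x' − x̄) = [52]
z = y + H·x̄ = [52] + [-54] = [-2]

z = [-2]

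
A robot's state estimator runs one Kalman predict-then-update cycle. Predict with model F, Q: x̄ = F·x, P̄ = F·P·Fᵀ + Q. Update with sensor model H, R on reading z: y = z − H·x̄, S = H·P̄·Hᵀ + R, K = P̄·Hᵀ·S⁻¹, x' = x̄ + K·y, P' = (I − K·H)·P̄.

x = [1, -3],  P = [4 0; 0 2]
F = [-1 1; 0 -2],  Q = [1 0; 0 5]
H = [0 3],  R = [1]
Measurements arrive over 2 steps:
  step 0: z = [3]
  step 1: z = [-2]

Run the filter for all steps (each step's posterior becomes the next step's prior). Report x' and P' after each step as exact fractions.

step 0: x' = [-146/59, 123/118], P' = [341/59 -2/59; -2/59 13/118]
step 1: x' = [10151/2948, -2049/2948], P' = [20467/2948 -17/2948; -17/2948 321/2948]

step 0: x̄ = F·x = [-4, 6]
step 0: P̄ = F·P·Fᵀ + Q = [7 -4; -4 13]
step 0: y = z − H·x̄ = [-15]
step 0: S = H·P̄·Hᵀ + R = [118]
step 0: K = P̄·Hᵀ·S⁻¹ = [-6/59; 39/118]
step 0: x' = x̄ + K·y = [-146/59, 123/118]
step 0: P' = (I − K·H)·P̄ = [341/59 -2/59; -2/59 13/118]
step 1: x̄ = F·x = [415/118, -123/59]
step 1: P̄ = F·P·Fᵀ + Q = [821/118 -17/59; -17/59 321/59]
step 1: y = z − H·x̄ = [251/59]
step 1: S = H·P̄·Hᵀ + R = [2948/59]
step 1: K = P̄·Hᵀ·S⁻¹ = [-51/2948; 963/2948]
step 1: x' = x̄ + K·y = [10151/2948, -2049/2948]
step 1: P' = (I − K·H)·P̄ = [20467/2948 -17/2948; -17/2948 321/2948]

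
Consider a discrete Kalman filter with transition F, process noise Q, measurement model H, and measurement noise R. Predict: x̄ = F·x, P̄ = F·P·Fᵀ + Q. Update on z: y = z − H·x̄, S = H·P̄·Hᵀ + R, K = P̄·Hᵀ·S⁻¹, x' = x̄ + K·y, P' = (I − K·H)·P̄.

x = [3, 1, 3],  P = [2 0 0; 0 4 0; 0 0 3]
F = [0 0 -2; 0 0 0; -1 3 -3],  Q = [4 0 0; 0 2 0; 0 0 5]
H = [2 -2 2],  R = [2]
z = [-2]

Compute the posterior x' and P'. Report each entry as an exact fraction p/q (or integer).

x̄ = F·x = [-6, 0, -9]
P̄ = F·P·Fᵀ + Q = [16 0 18; 0 2 0; 18 0 70]
y = z − H·x̄ = [28]
S = H·P̄·Hᵀ + R = [498]
K = P̄·Hᵀ·S⁻¹ = [34/249; -2/249; 88/249]
x' = x̄ + K·y = [-542/249, -56/249, 223/249]
P' = (I − K·H)·P̄ = [1672/249 136/249 -1502/249; 136/249 490/249 352/249; -1502/249 352/249 1942/249]

x' = [-542/249, -56/249, 223/249]
P' = [1672/249 136/249 -1502/249; 136/249 490/249 352/249; -1502/249 352/249 1942/249]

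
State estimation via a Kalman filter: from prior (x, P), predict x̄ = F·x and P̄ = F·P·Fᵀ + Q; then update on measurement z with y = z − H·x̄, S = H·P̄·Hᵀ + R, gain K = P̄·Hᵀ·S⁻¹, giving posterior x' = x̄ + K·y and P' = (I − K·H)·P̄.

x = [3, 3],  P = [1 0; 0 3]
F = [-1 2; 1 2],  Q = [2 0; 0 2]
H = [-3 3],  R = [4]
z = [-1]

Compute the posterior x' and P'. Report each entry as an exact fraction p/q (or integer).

x̄ = F·x = [3, 9]
P̄ = F·P·Fᵀ + Q = [15 11; 11 15]
y = z − H·x̄ = [-19]
S = H·P̄·Hᵀ + R = [76]
K = P̄·Hᵀ·S⁻¹ = [-3/19; 3/19]
x' = x̄ + K·y = [6, 6]
P' = (I − K·H)·P̄ = [249/19 245/19; 245/19 249/19]

x' = [6, 6]
P' = [249/19 245/19; 245/19 249/19]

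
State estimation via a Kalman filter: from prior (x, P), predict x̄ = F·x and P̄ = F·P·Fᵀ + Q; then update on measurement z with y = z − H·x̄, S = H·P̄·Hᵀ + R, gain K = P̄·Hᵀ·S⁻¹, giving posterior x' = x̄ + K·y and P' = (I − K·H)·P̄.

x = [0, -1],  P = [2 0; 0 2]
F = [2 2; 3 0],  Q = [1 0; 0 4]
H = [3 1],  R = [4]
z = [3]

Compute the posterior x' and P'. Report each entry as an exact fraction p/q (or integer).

x' = [65/251, 522/251]
P' = [298/251 -642/251; -642/251 2158/251]

x̄ = F·x = [-2, 0]
P̄ = F·P·Fᵀ + Q = [17 12; 12 22]
y = z − H·x̄ = [9]
S = H·P̄·Hᵀ + R = [251]
K = P̄·Hᵀ·S⁻¹ = [63/251; 58/251]
x' = x̄ + K·y = [65/251, 522/251]
P' = (I − K·H)·P̄ = [298/251 -642/251; -642/251 2158/251]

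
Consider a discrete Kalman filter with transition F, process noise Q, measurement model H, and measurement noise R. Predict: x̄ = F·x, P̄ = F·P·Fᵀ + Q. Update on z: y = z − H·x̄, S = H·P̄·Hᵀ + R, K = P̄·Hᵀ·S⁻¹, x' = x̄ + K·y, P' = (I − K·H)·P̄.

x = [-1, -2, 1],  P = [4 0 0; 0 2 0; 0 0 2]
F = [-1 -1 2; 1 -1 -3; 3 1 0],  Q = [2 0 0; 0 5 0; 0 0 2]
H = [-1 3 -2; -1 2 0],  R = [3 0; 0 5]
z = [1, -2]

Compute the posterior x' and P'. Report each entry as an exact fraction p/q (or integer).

x' = [7496/2525, 1591/5050, -3937/2525]
P' = [12021/2525 8041/5050 -312/2525; 8041/5050 15961/10100 3749/2525; -312/2525 3749/2525 7464/2525]

x̄ = F·x = [5, -2, -5]
P̄ = F·P·Fᵀ + Q = [16 -14 -14; -14 29 10; -14 10 40]
y = z − H·x̄ = [2, 7]
S = H·P̄·Hᵀ + R = [348 192; 192 193]
K = P̄·Hᵀ·S⁻¹ = [443/5050 -796/2525; 603/10100 792/2525; -1123/2525 1562/2525]
x' = x̄ + K·y = [7496/2525, 1591/5050, -3937/2525]
P' = (I − K·H)·P̄ = [12021/2525 8041/5050 -312/2525; 8041/5050 15961/10100 3749/2525; -312/2525 3749/2525 7464/2525]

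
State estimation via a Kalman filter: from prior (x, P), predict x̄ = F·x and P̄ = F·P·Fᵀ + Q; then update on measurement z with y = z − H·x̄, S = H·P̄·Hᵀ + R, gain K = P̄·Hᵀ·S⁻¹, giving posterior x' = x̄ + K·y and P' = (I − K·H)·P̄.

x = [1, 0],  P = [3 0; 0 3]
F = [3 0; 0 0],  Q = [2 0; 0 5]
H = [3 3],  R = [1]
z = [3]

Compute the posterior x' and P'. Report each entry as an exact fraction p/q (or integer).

x' = [399/307, -90/307]
P' = [1334/307 -1305/307; -1305/307 1310/307]

x̄ = F·x = [3, 0]
P̄ = F·P·Fᵀ + Q = [29 0; 0 5]
y = z − H·x̄ = [-6]
S = H·P̄·Hᵀ + R = [307]
K = P̄·Hᵀ·S⁻¹ = [87/307; 15/307]
x' = x̄ + K·y = [399/307, -90/307]
P' = (I − K·H)·P̄ = [1334/307 -1305/307; -1305/307 1310/307]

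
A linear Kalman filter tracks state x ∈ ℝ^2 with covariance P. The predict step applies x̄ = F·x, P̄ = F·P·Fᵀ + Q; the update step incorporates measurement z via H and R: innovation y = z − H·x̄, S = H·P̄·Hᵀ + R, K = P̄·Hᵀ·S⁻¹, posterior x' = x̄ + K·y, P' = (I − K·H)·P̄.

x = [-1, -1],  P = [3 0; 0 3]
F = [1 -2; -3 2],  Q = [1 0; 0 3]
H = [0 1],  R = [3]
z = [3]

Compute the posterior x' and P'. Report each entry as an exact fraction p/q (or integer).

x' = [1/15, 43/15]
P' = [31/5 -7/5; -7/5 14/5]

x̄ = F·x = [1, 1]
P̄ = F·P·Fᵀ + Q = [16 -21; -21 42]
y = z − H·x̄ = [2]
S = H·P̄·Hᵀ + R = [45]
K = P̄·Hᵀ·S⁻¹ = [-7/15; 14/15]
x' = x̄ + K·y = [1/15, 43/15]
P' = (I − K·H)·P̄ = [31/5 -7/5; -7/5 14/5]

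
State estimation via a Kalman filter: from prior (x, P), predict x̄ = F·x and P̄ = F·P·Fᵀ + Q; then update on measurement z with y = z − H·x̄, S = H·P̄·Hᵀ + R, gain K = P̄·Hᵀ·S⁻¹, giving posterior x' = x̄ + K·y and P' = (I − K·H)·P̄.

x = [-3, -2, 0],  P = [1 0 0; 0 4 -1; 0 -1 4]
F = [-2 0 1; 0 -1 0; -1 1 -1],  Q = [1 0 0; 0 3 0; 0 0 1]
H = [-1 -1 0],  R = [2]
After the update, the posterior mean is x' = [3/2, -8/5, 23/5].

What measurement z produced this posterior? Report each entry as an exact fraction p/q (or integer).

z = [1]

x̄ = F·x = [6, 2, 1]
P̄ = F·P·Fᵀ + Q = [9 1 -3; 1 7 -5; -3 -5 12]
S = H·P̄·Hᵀ + R = [20]
K = P̄·Hᵀ·S⁻¹ = [-1/2; -2/5; 2/5]
x' − x̄ = [-9/2, -18/5, 18/5] = K·y
y = (KᵀK)⁻¹·Kᵀ·(x' − x̄) = [9]
z = y + H·x̄ = [9] + [-8] = [1]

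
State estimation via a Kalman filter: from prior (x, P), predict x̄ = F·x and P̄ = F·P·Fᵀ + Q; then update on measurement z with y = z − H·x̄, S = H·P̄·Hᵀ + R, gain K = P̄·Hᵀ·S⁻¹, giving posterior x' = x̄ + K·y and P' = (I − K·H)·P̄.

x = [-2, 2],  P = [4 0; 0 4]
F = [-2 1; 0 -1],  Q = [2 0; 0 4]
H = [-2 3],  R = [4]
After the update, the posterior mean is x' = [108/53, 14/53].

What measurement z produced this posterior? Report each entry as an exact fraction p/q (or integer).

x̄ = F·x = [6, -2]
P̄ = F·P·Fᵀ + Q = [22 -4; -4 8]
S = H·P̄·Hᵀ + R = [212]
K = P̄·Hᵀ·S⁻¹ = [-14/53; 8/53]
x' − x̄ = [-210/53, 120/53] = K·y
y = (KᵀK)⁻¹·Kᵀ·(x' − x̄) = [15]
z = y + H·x̄ = [15] + [-18] = [-3]

z = [-3]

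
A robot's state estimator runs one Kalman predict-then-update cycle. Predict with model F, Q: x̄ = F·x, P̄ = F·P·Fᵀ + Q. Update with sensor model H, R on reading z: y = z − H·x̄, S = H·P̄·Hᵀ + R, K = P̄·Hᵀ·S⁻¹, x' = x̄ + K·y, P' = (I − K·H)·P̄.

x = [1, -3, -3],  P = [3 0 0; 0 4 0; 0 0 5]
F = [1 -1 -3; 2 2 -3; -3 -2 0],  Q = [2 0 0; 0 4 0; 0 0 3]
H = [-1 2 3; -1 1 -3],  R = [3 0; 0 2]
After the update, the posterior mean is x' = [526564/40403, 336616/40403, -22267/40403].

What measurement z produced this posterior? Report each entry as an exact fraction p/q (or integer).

z = [2, -3]

x̄ = F·x = [13, 5, 3]
P̄ = F·P·Fᵀ + Q = [54 43 -1; 43 77 -34; -1 -34 46]
S = H·P̄·Hᵀ + R = [205 -233; -233 659]
K = P̄·Hᵀ·S⁻¹ = [17247/80806 5117/80806; 37619/80806 29977/80806; 3473/40403 -9256/40403]
x' − x̄ = [1325/40403, 134601/40403, -143476/40403] = K·y
y = (KᵀK)⁻¹·Kᵀ·(x' − x̄) = [-4, 14]
z = y + H·x̄ = [-4, 14] + [6, -17] = [2, -3]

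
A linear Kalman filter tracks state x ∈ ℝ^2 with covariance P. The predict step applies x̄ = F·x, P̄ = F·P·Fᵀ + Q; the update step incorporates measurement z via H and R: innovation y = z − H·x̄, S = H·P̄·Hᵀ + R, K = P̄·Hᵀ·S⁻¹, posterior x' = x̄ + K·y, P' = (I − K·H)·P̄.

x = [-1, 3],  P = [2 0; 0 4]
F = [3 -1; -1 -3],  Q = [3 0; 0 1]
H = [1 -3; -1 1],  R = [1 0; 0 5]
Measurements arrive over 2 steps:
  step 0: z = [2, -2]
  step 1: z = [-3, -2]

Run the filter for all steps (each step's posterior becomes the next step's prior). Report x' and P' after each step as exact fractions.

step 0: x̄ = F·x = [-6, -8]
step 0: P̄ = F·P·Fᵀ + Q = [25 6; 6 39]
step 0: y = z − H·x̄ = [-16, 0]
step 0: S = H·P̄·Hᵀ + R = [341 -118; -118 57]
step 0: K = P̄·Hᵀ·S⁻¹ = [-1843/5513 -5653/5513; -2433/5513 -1845/5513]
step 0: x' = x̄ + K·y = [-3590/5513, -5176/5513]
step 0: P' = (I − K·H)·P̄ = [43319/5513 15054/5513; 15054/5513 5829/5513]
step 1: x̄ = F·x = [-5594/5513, 19118/5513]
step 1: P̄ = F·P·Fᵀ + Q = [321915/5513 -232902/5513; -232902/5513 191617/5513]
step 1: y = z − H·x̄ = [46409/5513, -35738/5513]
step 1: S = H·P̄·Hᵀ + R = [3449393/5513 -1828374/5513; -1828374/5513 1006901/5513]
step 1: K = P̄·Hᵀ·S⁻¹ = [2403651/23625209 -8653179/23625209; -6738219/23625209 -2274935/23625209]
step 1: x' = x̄ + K·y = [52356055/23625209, 39951817/23625209]
step 1: P' = (I − K·H)·P̄ = [63697017/23625209 20431122/23625209; 20431122/23625209 9056447/23625209]

step 0: x' = [-3590/5513, -5176/5513], P' = [43319/5513 15054/5513; 15054/5513 5829/5513]
step 1: x' = [52356055/23625209, 39951817/23625209], P' = [63697017/23625209 20431122/23625209; 20431122/23625209 9056447/23625209]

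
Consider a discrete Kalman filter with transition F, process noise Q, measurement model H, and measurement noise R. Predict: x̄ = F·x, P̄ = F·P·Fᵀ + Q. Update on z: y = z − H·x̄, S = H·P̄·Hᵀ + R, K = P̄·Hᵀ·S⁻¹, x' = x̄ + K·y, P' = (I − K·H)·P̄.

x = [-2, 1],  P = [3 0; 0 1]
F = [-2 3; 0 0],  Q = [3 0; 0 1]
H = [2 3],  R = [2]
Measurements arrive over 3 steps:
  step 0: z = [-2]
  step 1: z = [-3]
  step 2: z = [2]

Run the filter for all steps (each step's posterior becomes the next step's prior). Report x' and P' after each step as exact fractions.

step 0: x' = [-19/107, -48/107], P' = [264/107 -144/107; -144/107 98/107]
step 1: x' = [-25088/17125, -327/17125], P' = [43857/17125 -23922/17125; -23922/17125 16162/17125]
step 2: x' = [635689/565135, -38484/565135], P' = [290103/113027 -158238/113027; -158238/113027 106862/113027]

step 0: x̄ = F·x = [7, 0]
step 0: P̄ = F·P·Fᵀ + Q = [24 0; 0 1]
step 0: y = z − H·x̄ = [-16]
step 0: S = H·P̄·Hᵀ + R = [107]
step 0: K = P̄·Hᵀ·S⁻¹ = [48/107; 3/107]
step 0: x' = x̄ + K·y = [-19/107, -48/107]
step 0: P' = (I − K·H)·P̄ = [264/107 -144/107; -144/107 98/107]
step 1: x̄ = F·x = [-106/107, 0]
step 1: P̄ = F·P·Fᵀ + Q = [3987/107 0; 0 1]
step 1: y = z − H·x̄ = [-109/107]
step 1: S = H·P̄·Hᵀ + R = [17125/107]
step 1: K = P̄·Hᵀ·S⁻¹ = [7974/17125; 321/17125]
step 1: x' = x̄ + K·y = [-25088/17125, -327/17125]
step 1: P' = (I − K·H)·P̄ = [43857/17125 -23922/17125; -23922/17125 16162/17125]
step 2: x̄ = F·x = [9839/3425, 0]
step 2: P̄ = F·P·Fᵀ + Q = [26373/685 0; 0 1]
step 2: y = z − H·x̄ = [-12828/3425]
step 2: S = H·P̄·Hᵀ + R = [113027/685]
step 2: K = P̄·Hᵀ·S⁻¹ = [52746/113027; 2055/113027]
step 2: x' = x̄ + K·y = [635689/565135, -38484/565135]
step 2: P' = (I − K·H)·P̄ = [290103/113027 -158238/113027; -158238/113027 106862/113027]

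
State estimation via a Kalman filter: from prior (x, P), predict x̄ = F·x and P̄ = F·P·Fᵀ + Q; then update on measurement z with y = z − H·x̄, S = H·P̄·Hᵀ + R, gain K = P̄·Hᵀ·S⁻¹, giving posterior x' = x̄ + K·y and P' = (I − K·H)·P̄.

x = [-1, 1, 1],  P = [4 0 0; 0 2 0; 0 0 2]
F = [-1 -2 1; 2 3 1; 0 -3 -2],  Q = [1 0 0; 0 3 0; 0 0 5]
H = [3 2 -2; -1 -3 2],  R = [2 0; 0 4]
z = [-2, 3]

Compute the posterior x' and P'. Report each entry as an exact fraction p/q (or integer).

x' = [-2832/43337, -56807/43337, -20747/43337]
P' = [47718/43337 12666/43337 68714/43337; 12666/43337 107070/43337 135668/43337; 68714/43337 135668/43337 246095/43337]

x̄ = F·x = [0, 2, -5]
P̄ = F·P·Fᵀ + Q = [15 -18 8; -18 39 -22; 8 -22 31]
y = z − H·x̄ = [-16, 19]
S = H·P̄·Hᵀ + R = [281 -361; -361 618]
K = P̄·Hᵀ·S⁻¹ = [15529/43337 12928/43337; -9599/43337 -15635/43337; -7356/43337 4118/43337]
x' = x̄ + K·y = [-2832/43337, -56807/43337, -20747/43337]
P' = (I − K·H)·P̄ = [47718/43337 12666/43337 68714/43337; 12666/43337 107070/43337 135668/43337; 68714/43337 135668/43337 246095/43337]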